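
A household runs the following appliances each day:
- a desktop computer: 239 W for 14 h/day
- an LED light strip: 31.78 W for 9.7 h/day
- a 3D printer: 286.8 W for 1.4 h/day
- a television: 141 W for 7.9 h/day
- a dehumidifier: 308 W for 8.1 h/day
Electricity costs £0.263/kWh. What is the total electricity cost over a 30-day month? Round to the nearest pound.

£60

desktop computer: 239 W × 14 h × 30 d = 100,380 Wh = 100.4 kWh
LED light strip: 31.78 W × 9.7 h × 30 d = 9,248 Wh = 9.248 kWh
3D printer: 286.8 W × 1.4 h × 30 d = 12,046 Wh = 12.05 kWh
television: 141 W × 7.9 h × 30 d = 33,417 Wh = 33.42 kWh
dehumidifier: 308 W × 8.1 h × 30 d = 74,844 Wh = 74.84 kWh
Total energy = 100.4 + 9.248 + 12.05 + 33.42 + 74.84 = 229.9 kWh
Cost = 229.9 kWh × £0.263 = £60.47 ≈ £60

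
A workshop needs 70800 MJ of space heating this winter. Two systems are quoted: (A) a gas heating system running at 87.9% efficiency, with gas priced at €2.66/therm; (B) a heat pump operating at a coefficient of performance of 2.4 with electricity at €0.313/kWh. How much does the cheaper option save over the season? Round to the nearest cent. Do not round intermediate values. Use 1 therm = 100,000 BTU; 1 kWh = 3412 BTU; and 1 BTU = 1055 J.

€534.27

Heat load = 70800 MJ = 70,800,000,000 J / 1055 = 67,109,005 BTU
Gas: input = 67,109,005 / 0.879 = 76,346,991 BTU = 763.5 therm → 763.5 × €2.66 = €2,030.83
Heat pump: 67,109,005 BTU / 3412 = 19,670 kWh heat; / 2.4 = 8,195 kWh in → × €0.313 = €2,565.10
Difference = |€2,030.83 − €2,565.10| = €534.27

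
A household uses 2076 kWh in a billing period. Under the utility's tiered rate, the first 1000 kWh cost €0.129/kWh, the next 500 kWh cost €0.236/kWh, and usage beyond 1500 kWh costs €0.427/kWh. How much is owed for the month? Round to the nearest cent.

€492.95

First 1000 kWh × €0.129 = €129.00
Next 500 kWh × €0.236 = €118.00
Remaining 576 kWh × €0.427 = €245.95
Total = €492.95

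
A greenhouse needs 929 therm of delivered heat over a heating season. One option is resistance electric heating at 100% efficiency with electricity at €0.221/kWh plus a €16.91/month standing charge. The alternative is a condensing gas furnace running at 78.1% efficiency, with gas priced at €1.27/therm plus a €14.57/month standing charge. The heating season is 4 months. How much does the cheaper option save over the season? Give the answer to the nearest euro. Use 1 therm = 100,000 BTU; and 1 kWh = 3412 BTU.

Heat load = 929 therm × 100,000 = 92,900,000 BTU
Gas: input = 92,900,000 / 0.781 = 118,950,064 BTU = 1,190 therm → 1,190 × €1.27 = €1,510.67; + 4 × €14.57 standing = €1,568.95
Electric: 92,900,000 BTU / 3412 = 27,230 kWh → × €0.221 = €6,017.26; + 4 × €16.91 standing = €6,084.90
Difference = |€1,568.95 − €6,084.90| = €4,515.96 ≈ €4516

€4516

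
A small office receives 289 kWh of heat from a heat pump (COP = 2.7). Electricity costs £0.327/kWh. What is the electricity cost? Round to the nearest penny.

£35.00

Electrical input = 289 kWh / 2.7 = 107 kWh
Cost = 107 × £0.327/kWh = £35.00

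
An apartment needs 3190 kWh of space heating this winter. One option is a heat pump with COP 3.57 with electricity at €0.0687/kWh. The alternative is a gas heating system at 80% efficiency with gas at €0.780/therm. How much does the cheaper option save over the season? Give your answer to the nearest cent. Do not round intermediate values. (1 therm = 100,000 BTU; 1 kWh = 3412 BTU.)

Heat load = 3190 kWh × 3412 = 10,884,280 BTU
Gas: input = 10,884,280 / 0.80 = 13,605,350 BTU = 136.1 therm → 136.1 × €0.780 = €106.12
Heat pump: 10,884,280 BTU / 3412 = 3,190 kWh heat; / 3.57 = 893.6 kWh in → × €0.0687 = €61.39
Difference = |€106.12 − €61.39| = €44.73

€44.73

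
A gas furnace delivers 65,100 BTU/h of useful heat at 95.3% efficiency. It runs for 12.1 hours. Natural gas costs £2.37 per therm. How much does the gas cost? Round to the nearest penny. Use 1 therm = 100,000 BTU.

£19.59

Heat delivered = 65,100 BTU/h × 12.1 h = 787,710 BTU
Gas input = 787,710 / 0.953 = 826,558 BTU
= 826,558 / 100,000 = 8.266 therm
Cost = 8.266 × £2.37/therm = £19.59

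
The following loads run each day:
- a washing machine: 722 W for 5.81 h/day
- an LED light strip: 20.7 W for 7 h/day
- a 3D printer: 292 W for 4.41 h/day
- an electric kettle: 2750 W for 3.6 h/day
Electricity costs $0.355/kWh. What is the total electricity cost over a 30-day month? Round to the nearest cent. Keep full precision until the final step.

$165.37

washing machine: 722 W × 5.81 h × 30 d = 125,845 Wh = 125.8 kWh
LED light strip: 20.7 W × 7 h × 30 d = 4,347 Wh = 4.347 kWh
3D printer: 292 W × 4.41 h × 30 d = 38,632 Wh = 38.63 kWh
electric kettle: 2750 W × 3.6 h × 30 d = 297,000 Wh = 297 kWh
Total energy = 125.8 + 4.347 + 38.63 + 297 = 465.8 kWh
Cost = 465.8 kWh × $0.355 = $165.37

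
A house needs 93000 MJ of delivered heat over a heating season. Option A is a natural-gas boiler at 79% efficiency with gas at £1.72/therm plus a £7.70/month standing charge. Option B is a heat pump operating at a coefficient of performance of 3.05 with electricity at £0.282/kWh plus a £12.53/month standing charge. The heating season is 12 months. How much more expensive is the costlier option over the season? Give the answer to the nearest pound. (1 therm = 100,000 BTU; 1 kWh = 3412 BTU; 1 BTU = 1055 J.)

Heat load = 93000 MJ = 93,000,000,000 J / 1055 = 88,151,659 BTU
Gas: input = 88,151,659 / 0.79 = 111,584,378 BTU = 1,116 therm → 1,116 × £1.72 = £1,919.25; + 12 × £7.70 standing = £2,011.65
Heat pump: 88,151,659 BTU / 3412 = 25,840 kWh heat; / 3.05 = 8,471 kWh in → × £0.282 = £2,388.75; + 12 × £12.53 standing = £2,539.11
Difference = |£2,011.65 − £2,539.11| = £527.46 ≈ £527

£527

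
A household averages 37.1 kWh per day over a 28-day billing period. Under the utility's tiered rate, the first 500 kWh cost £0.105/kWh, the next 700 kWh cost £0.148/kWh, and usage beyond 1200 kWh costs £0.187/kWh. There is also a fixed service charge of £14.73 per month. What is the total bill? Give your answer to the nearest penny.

£146.97

Usage = 37.1 kWh/day × 28 days = 1038.8 kWh
First 500 kWh × £0.105 = £52.50
Next 538.8 kWh × £0.148 = £79.74
Remaining tier: 0 kWh (not reached)
Energy charge = £132.24; + service £14.73 = £146.97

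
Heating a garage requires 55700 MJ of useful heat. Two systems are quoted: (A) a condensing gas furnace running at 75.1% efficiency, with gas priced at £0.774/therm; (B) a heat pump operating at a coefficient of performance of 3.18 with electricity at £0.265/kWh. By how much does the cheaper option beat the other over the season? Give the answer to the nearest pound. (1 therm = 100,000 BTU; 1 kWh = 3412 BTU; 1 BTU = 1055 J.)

Heat load = 55700 MJ = 55,700,000,000 J / 1055 = 52,796,209 BTU
Gas: input = 52,796,209 / 0.751 = 70,301,210 BTU = 703 therm → 703 × £0.774 = £544.13
Heat pump: 52,796,209 BTU / 3412 = 15,470 kWh heat; / 3.18 = 4,866 kWh in → × £0.265 = £1,289.47
Difference = |£544.13 − £1,289.47| = £745.34 ≈ £745

£745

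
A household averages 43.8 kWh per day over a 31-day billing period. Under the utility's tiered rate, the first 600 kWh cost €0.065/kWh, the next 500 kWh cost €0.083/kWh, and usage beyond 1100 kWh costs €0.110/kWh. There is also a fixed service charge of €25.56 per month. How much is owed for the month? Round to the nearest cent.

€134.42

Usage = 43.8 kWh/day × 31 days = 1357.8 kWh
First 600 kWh × €0.065 = €39.00
Next 500 kWh × €0.083 = €41.50
Remaining 257.8 kWh × €0.110 = €28.36
Energy charge = €108.86; + service €25.56 = €134.42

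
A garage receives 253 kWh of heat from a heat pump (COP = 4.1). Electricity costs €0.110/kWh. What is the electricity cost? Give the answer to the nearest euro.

€7

Electrical input = 253 kWh / 4.1 = 61.71 kWh
Cost = 61.71 × €0.110/kWh = €6.79 ≈ €7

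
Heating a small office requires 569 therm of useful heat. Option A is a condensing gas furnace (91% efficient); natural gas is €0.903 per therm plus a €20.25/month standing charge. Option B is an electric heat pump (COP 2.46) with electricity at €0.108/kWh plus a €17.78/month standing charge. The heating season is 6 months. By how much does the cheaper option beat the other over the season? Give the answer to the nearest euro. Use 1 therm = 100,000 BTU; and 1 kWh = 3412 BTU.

Heat load = 569 therm × 100,000 = 56,900,000 BTU
Gas: input = 56,900,000 / 0.91 = 62,527,473 BTU = 625.3 therm → 625.3 × €0.903 = €564.62; + 6 × €20.25 standing = €686.12
Heat pump: 56,900,000 BTU / 3412 = 16,680 kWh heat; / 2.46 = 6,779 kWh in → × €0.108 = €732.14; + 6 × €17.78 standing = €838.82
Difference = |€686.12 − €838.82| = €152.69 ≈ €153

€153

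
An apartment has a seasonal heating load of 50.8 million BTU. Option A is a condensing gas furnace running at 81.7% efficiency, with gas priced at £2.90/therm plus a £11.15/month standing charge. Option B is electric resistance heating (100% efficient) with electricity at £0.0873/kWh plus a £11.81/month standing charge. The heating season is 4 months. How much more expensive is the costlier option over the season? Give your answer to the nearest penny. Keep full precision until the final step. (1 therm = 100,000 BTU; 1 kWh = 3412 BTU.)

£500.77

Heat load = 50.8 × 10⁶ BTU = 50,800,000 BTU
Gas: input = 50,800,000 / 0.817 = 62,178,703 BTU = 621.8 therm → 621.8 × £2.90 = £1,803.18; + 4 × £11.15 standing = £1,847.78
Electric: 50,800,000 BTU / 3412 = 14,890 kWh → × £0.0873 = £1,299.78; + 4 × £11.81 standing = £1,347.02
Difference = |£1,847.78 − £1,347.02| = £500.77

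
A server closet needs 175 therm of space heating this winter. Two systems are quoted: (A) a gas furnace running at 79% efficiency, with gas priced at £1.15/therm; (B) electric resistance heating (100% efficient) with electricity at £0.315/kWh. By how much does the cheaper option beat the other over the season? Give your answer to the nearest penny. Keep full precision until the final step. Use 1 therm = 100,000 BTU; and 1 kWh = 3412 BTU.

£1360.87

Heat load = 175 therm × 100,000 = 17,500,000 BTU
Gas: input = 17,500,000 / 0.79 = 22,151,899 BTU = 221.5 therm → 221.5 × £1.15 = £254.75
Electric: 17,500,000 BTU / 3412 = 5,129 kWh → × £0.315 = £1,615.62
Difference = |£254.75 − £1,615.62| = £1,360.87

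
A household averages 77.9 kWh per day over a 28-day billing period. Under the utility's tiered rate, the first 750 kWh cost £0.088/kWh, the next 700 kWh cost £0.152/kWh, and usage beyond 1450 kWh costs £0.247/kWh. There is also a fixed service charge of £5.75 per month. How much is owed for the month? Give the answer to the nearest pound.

£359

Usage = 77.9 kWh/day × 28 days = 2181.2 kWh
First 750 kWh × £0.088 = £66.00
Next 700 kWh × £0.152 = £106.40
Remaining 731.2 kWh × £0.247 = £180.61
Energy charge = £353.01; + service £5.75 = £358.76 ≈ £359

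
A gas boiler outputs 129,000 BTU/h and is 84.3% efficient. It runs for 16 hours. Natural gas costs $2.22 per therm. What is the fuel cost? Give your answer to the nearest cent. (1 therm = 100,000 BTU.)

$54.35

Heat delivered = 129,000 BTU/h × 16 h = 2,064,000 BTU
Gas input = 2,064,000 / 0.843 = 2,448,399 BTU
= 2,448,399 / 100,000 = 24.48 therm
Cost = 24.48 × $2.22/therm = $54.35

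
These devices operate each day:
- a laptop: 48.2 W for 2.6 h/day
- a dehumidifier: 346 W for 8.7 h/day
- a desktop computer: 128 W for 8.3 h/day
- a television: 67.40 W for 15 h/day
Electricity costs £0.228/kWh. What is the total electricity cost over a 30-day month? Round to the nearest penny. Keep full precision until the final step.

£35.63

laptop: 48.2 W × 2.6 h × 30 d = 3,760 Wh = 3.76 kWh
dehumidifier: 346 W × 8.7 h × 30 d = 90,306 Wh = 90.31 kWh
desktop computer: 128 W × 8.3 h × 30 d = 31,872 Wh = 31.87 kWh
television: 67.40 W × 15 h × 30 d = 30,330 Wh = 30.33 kWh
Total energy = 3.76 + 90.31 + 31.87 + 30.33 = 156.3 kWh
Cost = 156.3 kWh × £0.228 = £35.63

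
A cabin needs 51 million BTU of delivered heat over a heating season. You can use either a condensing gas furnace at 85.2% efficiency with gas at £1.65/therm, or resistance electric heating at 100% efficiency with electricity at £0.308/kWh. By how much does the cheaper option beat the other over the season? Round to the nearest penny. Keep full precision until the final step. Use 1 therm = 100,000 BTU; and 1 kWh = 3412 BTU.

Heat load = 51 × 10⁶ BTU = 51,000,000 BTU
Gas: input = 51,000,000 / 0.852 = 59,859,155 BTU = 598.6 therm → 598.6 × £1.65 = £987.68
Electric: 51,000,000 BTU / 3412 = 14,950 kWh → × £0.308 = £4,603.75
Difference = |£987.68 − £4,603.75| = £3,616.08

£3616.08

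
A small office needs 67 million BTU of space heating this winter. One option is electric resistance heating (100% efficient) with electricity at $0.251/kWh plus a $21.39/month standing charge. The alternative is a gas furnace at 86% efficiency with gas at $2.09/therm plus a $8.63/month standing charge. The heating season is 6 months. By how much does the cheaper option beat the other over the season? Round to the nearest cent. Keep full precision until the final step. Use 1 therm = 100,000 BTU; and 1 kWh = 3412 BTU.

$3377.08

Heat load = 67 × 10⁶ BTU = 67,000,000 BTU
Gas: input = 67,000,000 / 0.86 = 77,906,977 BTU = 779.1 therm → 779.1 × $2.09 = $1,628.26; + 6 × $8.63 standing = $1,680.04
Electric: 67,000,000 BTU / 3412 = 19,640 kWh → × $0.251 = $4,928.78; + 6 × $21.39 standing = $5,057.12
Difference = |$1,680.04 − $5,057.12| = $3,377.08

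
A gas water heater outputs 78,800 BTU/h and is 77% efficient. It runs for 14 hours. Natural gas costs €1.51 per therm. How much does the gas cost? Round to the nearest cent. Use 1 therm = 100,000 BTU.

Heat delivered = 78,800 BTU/h × 14 h = 1,103,200 BTU
Gas input = 1,103,200 / 0.77 = 1,432,727 BTU
= 1,432,727 / 100,000 = 14.33 therm
Cost = 14.33 × €1.51/therm = €21.63

€21.63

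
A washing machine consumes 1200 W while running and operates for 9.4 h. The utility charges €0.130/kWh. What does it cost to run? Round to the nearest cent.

€1.47

Energy = 1200 W × 9.4 h = 11,280 Wh = 11.28 kWh
Cost = 11.28 kWh × €0.130/kWh = €1.47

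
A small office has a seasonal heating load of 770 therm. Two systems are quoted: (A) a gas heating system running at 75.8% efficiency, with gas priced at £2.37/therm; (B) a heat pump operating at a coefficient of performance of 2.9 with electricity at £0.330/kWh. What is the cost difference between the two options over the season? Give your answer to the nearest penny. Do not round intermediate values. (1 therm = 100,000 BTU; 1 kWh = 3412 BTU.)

£160.50

Heat load = 770 therm × 100,000 = 77,000,000 BTU
Gas: input = 77,000,000 / 0.758 = 101,583,113 BTU = 1,016 therm → 1,016 × £2.37 = £2,407.52
Heat pump: 77,000,000 BTU / 3412 = 22,570 kWh heat; / 2.9 = 7,782 kWh in → × £0.330 = £2,568.02
Difference = |£2,407.52 − £2,568.02| = £160.50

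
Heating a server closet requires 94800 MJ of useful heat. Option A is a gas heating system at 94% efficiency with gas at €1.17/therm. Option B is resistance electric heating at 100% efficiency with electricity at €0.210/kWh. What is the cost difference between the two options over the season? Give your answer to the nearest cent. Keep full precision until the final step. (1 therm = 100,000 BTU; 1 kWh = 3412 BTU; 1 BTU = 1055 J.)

Heat load = 94800 MJ = 94,800,000,000 J / 1055 = 89,857,820 BTU
Gas: input = 89,857,820 / 0.94 = 95,593,425 BTU = 955.9 therm → 955.9 × €1.17 = €1,118.44
Electric: 89,857,820 BTU / 3412 = 26,340 kWh → × €0.210 = €5,530.52
Difference = |€1,118.44 − €5,530.52| = €4,412.08

€4412.08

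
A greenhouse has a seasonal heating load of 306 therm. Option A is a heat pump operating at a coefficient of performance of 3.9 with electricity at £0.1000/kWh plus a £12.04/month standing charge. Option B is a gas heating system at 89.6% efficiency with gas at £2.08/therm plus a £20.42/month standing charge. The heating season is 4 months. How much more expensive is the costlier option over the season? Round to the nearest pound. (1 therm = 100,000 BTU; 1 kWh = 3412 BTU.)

£514

Heat load = 306 therm × 100,000 = 30,600,000 BTU
Gas: input = 30,600,000 / 0.896 = 34,151,786 BTU = 341.5 therm → 341.5 × £2.08 = £710.36; + 4 × £20.42 standing = £792.04
Heat pump: 30,600,000 BTU / 3412 = 8,968 kWh heat; / 3.9 = 2,300 kWh in → × £0.1000 = £229.96; + 4 × £12.04 standing = £278.12
Difference = |£792.04 − £278.12| = £513.92 ≈ £514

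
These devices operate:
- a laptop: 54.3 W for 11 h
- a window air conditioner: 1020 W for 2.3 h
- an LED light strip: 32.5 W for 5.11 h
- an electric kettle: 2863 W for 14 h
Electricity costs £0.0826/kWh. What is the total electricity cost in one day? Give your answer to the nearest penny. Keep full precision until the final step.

£3.57

laptop: 54.3 W × 11 h = 597 Wh = 0.5973 kWh
window air conditioner: 1020 W × 2.3 h = 2,346 Wh = 2.346 kWh
LED light strip: 32.5 W × 5.11 h = 166 Wh = 0.1661 kWh
electric kettle: 2863 W × 14 h = 40,082 Wh = 40.08 kWh
Total energy = 0.5973 + 2.346 + 0.1661 + 40.08 = 43.19 kWh
Cost = 43.19 kWh × £0.0826 = £3.57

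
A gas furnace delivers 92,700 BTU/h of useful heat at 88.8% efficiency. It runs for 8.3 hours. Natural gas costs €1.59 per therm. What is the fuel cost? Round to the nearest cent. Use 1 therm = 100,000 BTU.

Heat delivered = 92,700 BTU/h × 8.3 h = 769,410 BTU
Gas input = 769,410 / 0.888 = 866,453 BTU
= 866,453 / 100,000 = 8.665 therm
Cost = 8.665 × €1.59/therm = €13.78

€13.78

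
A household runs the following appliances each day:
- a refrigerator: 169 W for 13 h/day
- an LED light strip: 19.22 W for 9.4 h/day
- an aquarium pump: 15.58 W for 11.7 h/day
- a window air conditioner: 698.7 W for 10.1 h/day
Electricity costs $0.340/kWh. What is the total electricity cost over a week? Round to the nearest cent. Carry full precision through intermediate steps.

$22.89

refrigerator: 169 W × 13 h × 7 d = 15,379 Wh = 15.38 kWh
LED light strip: 19.22 W × 9.4 h × 7 d = 1,265 Wh = 1.265 kWh
aquarium pump: 15.58 W × 11.7 h × 7 d = 1,276 Wh = 1.276 kWh
window air conditioner: 698.7 W × 10.1 h × 7 d = 49,398 Wh = 49.4 kWh
Total energy = 15.38 + 1.265 + 1.276 + 49.4 = 67.32 kWh
Cost = 67.32 kWh × $0.340 = $22.89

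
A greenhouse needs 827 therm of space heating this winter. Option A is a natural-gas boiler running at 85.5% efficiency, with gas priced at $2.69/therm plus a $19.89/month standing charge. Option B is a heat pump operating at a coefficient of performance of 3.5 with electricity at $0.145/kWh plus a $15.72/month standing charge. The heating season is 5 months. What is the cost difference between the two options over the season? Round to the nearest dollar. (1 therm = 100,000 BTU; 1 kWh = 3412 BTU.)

Heat load = 827 therm × 100,000 = 82,700,000 BTU
Gas: input = 82,700,000 / 0.855 = 96,725,146 BTU = 967.3 therm → 967.3 × $2.69 = $2,601.91; + 5 × $19.89 standing = $2,701.36
Heat pump: 82,700,000 BTU / 3412 = 24,240 kWh heat; / 3.5 = 6,925 kWh in → × $0.145 = $1,004.15; + 5 × $15.72 standing = $1,082.75
Difference = |$2,701.36 − $1,082.75| = $1,618.61 ≈ $1619

$1619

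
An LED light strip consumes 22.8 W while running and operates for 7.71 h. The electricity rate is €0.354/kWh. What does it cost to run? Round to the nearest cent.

€0.06

Energy = 22.8 W × 7.71 h = 176 Wh = 0.1758 kWh
Cost = 0.1758 kWh × €0.354/kWh = €0.06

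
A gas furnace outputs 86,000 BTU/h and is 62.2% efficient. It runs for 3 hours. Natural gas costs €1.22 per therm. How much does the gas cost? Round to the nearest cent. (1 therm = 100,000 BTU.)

€5.06

Heat delivered = 86,000 BTU/h × 3 h = 258,000 BTU
Gas input = 258,000 / 0.622 = 414,791 BTU
= 414,791 / 100,000 = 4.148 therm
Cost = 4.148 × €1.22/therm = €5.06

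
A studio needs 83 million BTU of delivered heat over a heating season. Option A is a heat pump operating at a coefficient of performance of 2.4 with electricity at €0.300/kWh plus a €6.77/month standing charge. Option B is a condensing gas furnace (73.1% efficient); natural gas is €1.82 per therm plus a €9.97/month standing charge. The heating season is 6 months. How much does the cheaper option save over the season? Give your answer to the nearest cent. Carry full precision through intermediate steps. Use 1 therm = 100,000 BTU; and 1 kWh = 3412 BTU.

€955.05

Heat load = 83 × 10⁶ BTU = 83,000,000 BTU
Gas: input = 83,000,000 / 0.731 = 113,543,092 BTU = 1,135 therm → 1,135 × €1.82 = €2,066.48; + 6 × €9.97 standing = €2,126.30
Heat pump: 83,000,000 BTU / 3412 = 24,330 kWh heat; / 2.4 = 10,140 kWh in → × €0.300 = €3,040.74; + 6 × €6.77 standing = €3,081.36
Difference = |€2,126.30 − €3,081.36| = €955.05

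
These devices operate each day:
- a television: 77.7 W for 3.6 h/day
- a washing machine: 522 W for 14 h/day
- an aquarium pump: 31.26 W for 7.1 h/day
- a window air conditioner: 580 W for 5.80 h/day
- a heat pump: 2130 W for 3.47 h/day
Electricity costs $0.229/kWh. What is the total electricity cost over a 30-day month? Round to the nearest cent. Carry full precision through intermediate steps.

$127.54

television: 77.7 W × 3.6 h × 30 d = 8,392 Wh = 8.392 kWh
washing machine: 522 W × 14 h × 30 d = 219,240 Wh = 219.2 kWh
aquarium pump: 31.26 W × 7.1 h × 30 d = 6,658 Wh = 6.658 kWh
window air conditioner: 580 W × 5.80 h × 30 d = 100,920 Wh = 100.9 kWh
heat pump: 2130 W × 3.47 h × 30 d = 221,733 Wh = 221.7 kWh
Total energy = 8.392 + 219.2 + 6.658 + 100.9 + 221.7 = 556.9 kWh
Cost = 556.9 kWh × $0.229 = $127.54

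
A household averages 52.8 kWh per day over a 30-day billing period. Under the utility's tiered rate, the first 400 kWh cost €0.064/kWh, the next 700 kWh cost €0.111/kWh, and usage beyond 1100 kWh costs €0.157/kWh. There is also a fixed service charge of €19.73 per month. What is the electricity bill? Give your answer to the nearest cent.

€199.02

Usage = 52.8 kWh/day × 30 days = 1584 kWh
First 400 kWh × €0.064 = €25.60
Next 700 kWh × €0.111 = €77.70
Remaining 484 kWh × €0.157 = €75.99
Energy charge = €179.29; + service €19.73 = €199.02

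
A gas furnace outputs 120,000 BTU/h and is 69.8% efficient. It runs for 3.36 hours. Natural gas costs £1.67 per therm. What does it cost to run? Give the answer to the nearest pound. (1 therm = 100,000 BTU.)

Heat delivered = 120,000 BTU/h × 3.36 h = 403,200 BTU
Gas input = 403,200 / 0.698 = 577,650 BTU
= 577,650 / 100,000 = 5.777 therm
Cost = 5.777 × £1.67/therm = £9.65 ≈ £10

£10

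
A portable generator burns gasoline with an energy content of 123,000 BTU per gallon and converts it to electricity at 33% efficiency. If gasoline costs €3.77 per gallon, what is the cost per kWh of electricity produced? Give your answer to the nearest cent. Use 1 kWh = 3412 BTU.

Electrical output per gallon = 123,000 BTU × 0.33 / 3412 BTU/kWh = 11.9 kWh
Cost per kWh = €3.77 / 11.9 kWh = €0.317

€0.32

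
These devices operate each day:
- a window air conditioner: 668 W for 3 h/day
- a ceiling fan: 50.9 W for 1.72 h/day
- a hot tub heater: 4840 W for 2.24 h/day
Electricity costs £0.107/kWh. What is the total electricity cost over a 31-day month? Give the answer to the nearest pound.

£43

window air conditioner: 668 W × 3 h × 31 d = 62,124 Wh = 62.12 kWh
ceiling fan: 50.9 W × 1.72 h × 31 d = 2,714 Wh = 2.714 kWh
hot tub heater: 4840 W × 2.24 h × 31 d = 336,090 Wh = 336.1 kWh
Total energy = 62.12 + 2.714 + 336.1 = 400.9 kWh
Cost = 400.9 kWh × £0.107 = £42.90 ≈ £43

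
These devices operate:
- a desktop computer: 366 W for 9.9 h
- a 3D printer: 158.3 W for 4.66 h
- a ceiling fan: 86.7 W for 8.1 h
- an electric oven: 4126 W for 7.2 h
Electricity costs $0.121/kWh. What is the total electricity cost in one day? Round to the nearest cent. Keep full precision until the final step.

desktop computer: 366 W × 9.9 h = 3,623 Wh = 3.623 kWh
3D printer: 158.3 W × 4.66 h = 738 Wh = 0.7377 kWh
ceiling fan: 86.7 W × 8.1 h = 702 Wh = 0.7023 kWh
electric oven: 4126 W × 7.2 h = 29,707 Wh = 29.71 kWh
Total energy = 3.623 + 0.7377 + 0.7023 + 29.71 = 34.77 kWh
Cost = 34.77 kWh × $0.121 = $4.21

$4.21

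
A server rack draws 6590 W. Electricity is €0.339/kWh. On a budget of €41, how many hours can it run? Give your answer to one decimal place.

18.4 h

Energy budget = €41 / €0.339 per kWh = 120.9 kWh = 120,944 Wh
Runtime = 120,944 Wh / 6590 W = 18.35 h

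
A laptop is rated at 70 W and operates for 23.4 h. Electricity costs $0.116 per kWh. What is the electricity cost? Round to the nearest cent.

Energy = 70 W × 23.4 h = 1,638 Wh = 1.638 kWh
Cost = 1.638 kWh × $0.116/kWh = $0.19

$0.19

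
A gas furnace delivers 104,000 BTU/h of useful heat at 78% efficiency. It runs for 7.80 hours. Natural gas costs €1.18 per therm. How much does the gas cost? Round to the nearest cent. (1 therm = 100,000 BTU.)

€12.27

Heat delivered = 104,000 BTU/h × 7.80 h = 811,200 BTU
Gas input = 811,200 / 0.78 = 1,040,000 BTU
= 1,040,000 / 100,000 = 10.4 therm
Cost = 10.4 × €1.18/therm = €12.27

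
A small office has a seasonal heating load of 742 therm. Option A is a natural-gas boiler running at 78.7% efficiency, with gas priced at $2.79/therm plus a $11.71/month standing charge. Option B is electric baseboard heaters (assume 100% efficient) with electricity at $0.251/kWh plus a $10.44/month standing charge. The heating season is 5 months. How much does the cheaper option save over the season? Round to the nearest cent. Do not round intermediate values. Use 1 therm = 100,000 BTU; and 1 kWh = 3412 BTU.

Heat load = 742 therm × 100,000 = 74,200,000 BTU
Gas: input = 74,200,000 / 0.787 = 94,282,084 BTU = 942.8 therm → 942.8 × $2.79 = $2,630.47; + 5 × $11.71 standing = $2,689.02
Electric: 74,200,000 BTU / 3412 = 21,750 kWh → × $0.251 = $5,458.44; + 5 × $10.44 standing = $5,510.64
Difference = |$2,689.02 − $5,510.64| = $2,821.62

$2821.62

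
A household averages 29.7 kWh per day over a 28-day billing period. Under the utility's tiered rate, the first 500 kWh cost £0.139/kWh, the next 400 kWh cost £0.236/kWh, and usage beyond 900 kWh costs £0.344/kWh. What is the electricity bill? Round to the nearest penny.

£147.76

Usage = 29.7 kWh/day × 28 days = 831.6 kWh
First 500 kWh × £0.139 = £69.50
Next 331.6 kWh × £0.236 = £78.26
Remaining tier: 0 kWh (not reached)
Total = £147.76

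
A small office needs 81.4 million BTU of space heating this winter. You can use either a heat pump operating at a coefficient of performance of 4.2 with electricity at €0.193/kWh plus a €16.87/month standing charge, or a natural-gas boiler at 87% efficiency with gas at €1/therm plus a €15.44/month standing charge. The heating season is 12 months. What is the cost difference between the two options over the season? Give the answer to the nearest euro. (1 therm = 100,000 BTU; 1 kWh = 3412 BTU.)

Heat load = 81.4 × 10⁶ BTU = 81,400,000 BTU
Gas: input = 81,400,000 / 0.87 = 93,563,218 BTU = 935.6 therm → 935.6 × €1 = €935.63; + 12 × €15.44 standing = €1,120.91
Heat pump: 81,400,000 BTU / 3412 = 23,860 kWh heat; / 4.2 = 5,680 kWh in → × €0.193 = €1,096.28; + 12 × €16.87 standing = €1,298.72
Difference = |€1,120.91 − €1,298.72| = €177.81 ≈ €178

€178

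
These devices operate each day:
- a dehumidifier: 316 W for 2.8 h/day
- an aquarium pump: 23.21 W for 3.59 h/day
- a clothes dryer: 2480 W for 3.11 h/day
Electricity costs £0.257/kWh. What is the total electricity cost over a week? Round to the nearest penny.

£15.62

dehumidifier: 316 W × 2.8 h × 7 d = 6,194 Wh = 6.194 kWh
aquarium pump: 23.21 W × 3.59 h × 7 d = 583 Wh = 0.5833 kWh
clothes dryer: 2480 W × 3.11 h × 7 d = 53,990 Wh = 53.99 kWh
Total energy = 6.194 + 0.5833 + 53.99 = 60.77 kWh
Cost = 60.77 kWh × £0.257 = £15.62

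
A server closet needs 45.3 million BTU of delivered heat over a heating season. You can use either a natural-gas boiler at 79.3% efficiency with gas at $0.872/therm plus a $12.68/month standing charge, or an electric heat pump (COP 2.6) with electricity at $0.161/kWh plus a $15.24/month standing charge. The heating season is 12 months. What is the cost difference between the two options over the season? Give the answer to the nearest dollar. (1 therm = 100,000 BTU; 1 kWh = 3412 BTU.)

Heat load = 45.3 × 10⁶ BTU = 45,300,000 BTU
Gas: input = 45,300,000 / 0.793 = 57,124,842 BTU = 571.2 therm → 571.2 × $0.872 = $498.13; + 12 × $12.68 standing = $650.29
Heat pump: 45,300,000 BTU / 3412 = 13,280 kWh heat; / 2.6 = 5,106 kWh in → × $0.161 = $822.13; + 12 × $15.24 standing = $1,005.01
Difference = |$650.29 − $1,005.01| = $354.72 ≈ $355

$355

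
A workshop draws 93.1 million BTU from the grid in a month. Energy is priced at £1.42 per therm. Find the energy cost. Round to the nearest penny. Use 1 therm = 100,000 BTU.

93.1 million BTU × (10 therm/million BTU) = 931 therm
Cost = 931 therm × £1.42/therm = £1,322.02

£1322.02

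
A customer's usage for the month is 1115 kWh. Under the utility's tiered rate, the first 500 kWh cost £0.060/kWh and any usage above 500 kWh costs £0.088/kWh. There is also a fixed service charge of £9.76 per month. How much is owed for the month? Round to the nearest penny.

£93.88

First 500 kWh × £0.060 = £30.00
Remaining 615 kWh × £0.088 = £54.12
Energy charge = £84.12; + service £9.76 = £93.88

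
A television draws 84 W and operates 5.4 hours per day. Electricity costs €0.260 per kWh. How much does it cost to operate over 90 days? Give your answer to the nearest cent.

€10.61

Energy = 84 W × 5.4 h/day × 90 days = 40,824 Wh = 40.82 kWh
Cost = 40.82 kWh × €0.260/kWh = €10.61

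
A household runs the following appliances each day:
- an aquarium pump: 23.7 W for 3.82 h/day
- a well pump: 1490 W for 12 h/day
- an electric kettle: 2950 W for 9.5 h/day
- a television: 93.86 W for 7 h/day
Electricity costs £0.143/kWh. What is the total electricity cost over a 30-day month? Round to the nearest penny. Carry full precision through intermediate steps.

£200.14

aquarium pump: 23.7 W × 3.82 h × 30 d = 2,716 Wh = 2.716 kWh
well pump: 1490 W × 12 h × 30 d = 536,400 Wh = 536.4 kWh
electric kettle: 2950 W × 9.5 h × 30 d = 840,750 Wh = 840.8 kWh
television: 93.86 W × 7 h × 30 d = 19,711 Wh = 19.71 kWh
Total energy = 2.716 + 536.4 + 840.8 + 19.71 = 1,400 kWh
Cost = 1,400 kWh × £0.143 = £200.14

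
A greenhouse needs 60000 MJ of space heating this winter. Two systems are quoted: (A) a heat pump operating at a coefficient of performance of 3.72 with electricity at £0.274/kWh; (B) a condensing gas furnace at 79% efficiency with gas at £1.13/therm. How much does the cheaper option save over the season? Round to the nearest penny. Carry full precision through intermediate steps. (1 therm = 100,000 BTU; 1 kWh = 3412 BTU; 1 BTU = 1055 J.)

£414.23

Heat load = 60000 MJ = 60,000,000,000 J / 1055 = 56,872,038 BTU
Gas: input = 56,872,038 / 0.79 = 71,989,921 BTU = 719.9 therm → 719.9 × £1.13 = £813.49
Heat pump: 56,872,038 BTU / 3412 = 16,670 kWh heat; / 3.72 = 4,481 kWh in → × £0.274 = £1,227.71
Difference = |£813.49 − £1,227.71| = £414.23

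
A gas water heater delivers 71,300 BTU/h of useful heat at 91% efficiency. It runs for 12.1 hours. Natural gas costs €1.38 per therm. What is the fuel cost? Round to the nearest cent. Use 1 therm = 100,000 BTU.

€13.08

Heat delivered = 71,300 BTU/h × 12.1 h = 862,730 BTU
Gas input = 862,730 / 0.91 = 948,055 BTU
= 948,055 / 100,000 = 9.481 therm
Cost = 9.481 × €1.38/therm = €13.08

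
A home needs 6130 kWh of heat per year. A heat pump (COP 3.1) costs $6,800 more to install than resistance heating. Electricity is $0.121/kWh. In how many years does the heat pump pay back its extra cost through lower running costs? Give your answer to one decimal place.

13.5 years

Resistance: 6130 kWh × $0.121 = $741.73/yr
Heat pump: 6130 / 3.1 = 1977 kWh in → × $0.121 = $239.27/yr
Annual savings = $502.46
Payback = $6,800 / $502.46 = 13.5 years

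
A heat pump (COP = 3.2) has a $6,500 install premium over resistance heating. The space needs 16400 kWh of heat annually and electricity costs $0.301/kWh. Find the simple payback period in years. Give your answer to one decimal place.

Resistance: 16400 kWh × $0.301 = $4,936.40/yr
Heat pump: 16400 / 3.2 = 5125 kWh in → × $0.301 = $1,542.62/yr
Annual savings = $3,393.77
Payback = $6,500 / $3,393.77 = 1.92 years

1.9 years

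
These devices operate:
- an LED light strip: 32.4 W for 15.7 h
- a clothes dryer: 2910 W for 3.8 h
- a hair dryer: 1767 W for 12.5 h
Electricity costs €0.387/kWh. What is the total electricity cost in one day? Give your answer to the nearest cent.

LED light strip: 32.4 W × 15.7 h = 509 Wh = 0.5087 kWh
clothes dryer: 2910 W × 3.8 h = 11,058 Wh = 11.06 kWh
hair dryer: 1767 W × 12.5 h = 22,088 Wh = 22.09 kWh
Total energy = 0.5087 + 11.06 + 22.09 = 33.65 kWh
Cost = 33.65 kWh × €0.387 = €13.02

€13.02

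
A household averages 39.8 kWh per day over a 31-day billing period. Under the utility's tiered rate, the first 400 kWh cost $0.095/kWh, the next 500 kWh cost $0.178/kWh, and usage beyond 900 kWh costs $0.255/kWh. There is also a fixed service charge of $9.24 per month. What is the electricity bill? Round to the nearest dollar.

$221

Usage = 39.8 kWh/day × 31 days = 1233.8 kWh
First 400 kWh × $0.095 = $38.00
Next 500 kWh × $0.178 = $89.00
Remaining 333.8 kWh × $0.255 = $85.12
Energy charge = $212.12; + service $9.24 = $221.36 ≈ $221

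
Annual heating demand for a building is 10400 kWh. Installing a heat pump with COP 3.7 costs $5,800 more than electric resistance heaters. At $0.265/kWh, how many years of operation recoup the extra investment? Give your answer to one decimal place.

Resistance: 10400 kWh × $0.265 = $2,756.00/yr
Heat pump: 10400 / 3.7 = 2811 kWh in → × $0.265 = $744.86/yr
Annual savings = $2,011.14
Payback = $5,800 / $2,011.14 = 2.88 years

2.9 years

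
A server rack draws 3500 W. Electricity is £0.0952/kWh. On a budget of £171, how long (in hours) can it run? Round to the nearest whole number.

Energy budget = £171 / £0.0952 per kWh = 1,796 kWh = 1,796,218 Wh
Runtime = 1,796,218 Wh / 3500 W = 513.2 h

513 h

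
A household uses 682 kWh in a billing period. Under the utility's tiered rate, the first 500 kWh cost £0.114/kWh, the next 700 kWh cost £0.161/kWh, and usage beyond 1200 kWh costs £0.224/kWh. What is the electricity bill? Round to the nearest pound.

£86

First 500 kWh × £0.114 = £57.00
Next 182 kWh × £0.161 = £29.30
Remaining tier: 0 kWh (not reached)
Total = £86.30 ≈ £86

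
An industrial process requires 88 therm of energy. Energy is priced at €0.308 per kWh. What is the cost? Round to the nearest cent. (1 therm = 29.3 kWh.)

€794.15

88 therm × (29.3 kWh/therm) = 2,578 kWh
Cost = 2,578 kWh × €0.308/kWh = €794.15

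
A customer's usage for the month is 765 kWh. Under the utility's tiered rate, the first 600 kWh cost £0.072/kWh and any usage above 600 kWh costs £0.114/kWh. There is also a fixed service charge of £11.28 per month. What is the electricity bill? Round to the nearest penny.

First 600 kWh × £0.072 = £43.20
Remaining 165 kWh × £0.114 = £18.81
Energy charge = £62.01; + service £11.28 = £73.29

£73.29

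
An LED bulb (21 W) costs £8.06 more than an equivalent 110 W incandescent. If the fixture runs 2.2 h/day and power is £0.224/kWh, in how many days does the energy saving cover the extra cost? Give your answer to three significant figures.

184 days

Power saved = 110 − 21 = 89 W
Daily energy saved = 89 W × 2.2 h = 195.8 Wh = 0.1958 kWh
Daily savings = 0.1958 × £0.224 = £0.0439
Payback = £8.06 / £0.0439 per day = 183.8 days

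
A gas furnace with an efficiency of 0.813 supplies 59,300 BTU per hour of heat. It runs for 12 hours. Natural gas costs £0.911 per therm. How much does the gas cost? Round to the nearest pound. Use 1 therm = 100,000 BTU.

Heat delivered = 59,300 BTU/h × 12 h = 711,600 BTU
Gas input = 711,600 / 0.813 = 875,277 BTU
= 875,277 / 100,000 = 8.753 therm
Cost = 8.753 × £0.911/therm = £7.97 ≈ £8

£8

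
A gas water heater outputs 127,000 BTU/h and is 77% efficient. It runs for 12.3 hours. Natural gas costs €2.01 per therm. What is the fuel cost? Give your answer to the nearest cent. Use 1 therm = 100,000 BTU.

€40.78

Heat delivered = 127,000 BTU/h × 12.3 h = 1,562,100 BTU
Gas input = 1,562,100 / 0.770 = 2,028,701 BTU
= 2,028,701 / 100,000 = 20.29 therm
Cost = 20.29 × €2.01/therm = €40.78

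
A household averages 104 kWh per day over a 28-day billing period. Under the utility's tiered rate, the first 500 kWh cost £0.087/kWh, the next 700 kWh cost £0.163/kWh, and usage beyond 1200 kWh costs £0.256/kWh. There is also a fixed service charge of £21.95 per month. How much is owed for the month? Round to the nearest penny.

£617.82

Usage = 104 kWh/day × 28 days = 2912 kWh
First 500 kWh × £0.087 = £43.50
Next 700 kWh × £0.163 = £114.10
Remaining 1712 kWh × £0.256 = £438.27
Energy charge = £595.87; + service £21.95 = £617.82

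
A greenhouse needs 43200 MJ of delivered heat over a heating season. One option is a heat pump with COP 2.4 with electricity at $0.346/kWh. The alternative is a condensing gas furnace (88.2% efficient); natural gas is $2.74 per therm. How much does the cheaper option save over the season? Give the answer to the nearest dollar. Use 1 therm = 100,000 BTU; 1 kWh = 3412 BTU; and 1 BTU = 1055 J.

Heat load = 43200 MJ = 43,200,000,000 J / 1055 = 40,947,867 BTU
Gas: input = 40,947,867 / 0.882 = 46,426,153 BTU = 464.3 therm → 464.3 × $2.74 = $1,272.08
Heat pump: 40,947,867 BTU / 3412 = 12,000 kWh heat; / 2.4 = 5,000 kWh in → × $0.346 = $1,730.16
Difference = |$1,272.08 − $1,730.16| = $458.09 ≈ $458

$458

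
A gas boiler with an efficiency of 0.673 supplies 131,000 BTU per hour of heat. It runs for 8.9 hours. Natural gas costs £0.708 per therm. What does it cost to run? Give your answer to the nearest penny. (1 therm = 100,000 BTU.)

Heat delivered = 131,000 BTU/h × 8.9 h = 1,165,900 BTU
Gas input = 1,165,900 / 0.673 = 1,732,392 BTU
= 1,732,392 / 100,000 = 17.32 therm
Cost = 17.32 × £0.708/therm = £12.27

£12.27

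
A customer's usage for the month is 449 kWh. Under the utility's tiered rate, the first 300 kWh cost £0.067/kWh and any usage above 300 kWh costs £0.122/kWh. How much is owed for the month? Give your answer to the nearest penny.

First 300 kWh × £0.067 = £20.10
Remaining 149 kWh × £0.122 = £18.18
Total = £38.28

£38.28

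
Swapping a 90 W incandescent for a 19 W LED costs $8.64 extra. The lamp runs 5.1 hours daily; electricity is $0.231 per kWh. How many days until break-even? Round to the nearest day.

Power saved = 90 − 19 = 71 W
Daily energy saved = 71 W × 5.1 h = 362.1 Wh = 0.3621 kWh
Daily savings = 0.3621 × $0.231 = $0.0836
Payback = $8.64 / $0.0836 per day = 103.3 days

103 days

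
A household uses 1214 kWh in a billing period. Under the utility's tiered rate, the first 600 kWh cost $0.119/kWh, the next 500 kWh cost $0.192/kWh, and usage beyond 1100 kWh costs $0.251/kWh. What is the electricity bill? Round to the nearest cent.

$196.01

First 600 kWh × $0.119 = $71.40
Next 500 kWh × $0.192 = $96.00
Remaining 114 kWh × $0.251 = $28.61
Total = $196.01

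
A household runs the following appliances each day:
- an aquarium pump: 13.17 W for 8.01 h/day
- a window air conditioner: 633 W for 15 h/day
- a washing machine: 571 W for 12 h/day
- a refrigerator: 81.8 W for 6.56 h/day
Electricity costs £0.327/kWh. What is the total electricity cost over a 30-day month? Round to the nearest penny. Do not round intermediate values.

£166.66

aquarium pump: 13.17 W × 8.01 h × 30 d = 3,165 Wh = 3.165 kWh
window air conditioner: 633 W × 15 h × 30 d = 284,850 Wh = 284.9 kWh
washing machine: 571 W × 12 h × 30 d = 205,560 Wh = 205.6 kWh
refrigerator: 81.8 W × 6.56 h × 30 d = 16,098 Wh = 16.1 kWh
Total energy = 3.165 + 284.9 + 205.6 + 16.1 = 509.7 kWh
Cost = 509.7 kWh × £0.327 = £166.66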